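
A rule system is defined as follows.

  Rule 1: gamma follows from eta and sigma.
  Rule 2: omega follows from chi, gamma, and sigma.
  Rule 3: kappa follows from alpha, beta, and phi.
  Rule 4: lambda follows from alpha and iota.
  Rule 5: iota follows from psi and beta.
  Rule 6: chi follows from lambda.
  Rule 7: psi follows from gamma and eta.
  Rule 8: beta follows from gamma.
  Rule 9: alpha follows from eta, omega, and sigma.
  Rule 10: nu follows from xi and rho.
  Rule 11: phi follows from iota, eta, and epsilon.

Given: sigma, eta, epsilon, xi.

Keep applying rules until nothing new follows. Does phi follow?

eta and sigma hold, so gamma follows (Rule 1).
From gamma and eta, Rule 7 gives psi.
gamma holds, so beta follows (Rule 8).
psi and beta hold, so iota follows (Rule 5).
From iota, eta, and epsilon, Rule 11 gives phi.

Yes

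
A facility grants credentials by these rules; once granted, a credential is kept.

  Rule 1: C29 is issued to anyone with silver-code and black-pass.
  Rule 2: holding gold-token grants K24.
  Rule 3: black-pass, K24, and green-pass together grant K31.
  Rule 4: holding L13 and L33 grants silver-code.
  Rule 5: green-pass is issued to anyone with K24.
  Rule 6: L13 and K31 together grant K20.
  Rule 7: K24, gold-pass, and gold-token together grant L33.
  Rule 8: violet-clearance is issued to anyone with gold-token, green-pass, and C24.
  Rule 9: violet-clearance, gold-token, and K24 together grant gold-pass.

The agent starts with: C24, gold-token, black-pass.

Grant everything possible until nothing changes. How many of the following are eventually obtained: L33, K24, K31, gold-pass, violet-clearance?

5

Holding gold-token grants K24 (Rule 2).
Holding K24 grants green-pass (Rule 5).
Holding gold-token, green-pass, and C24 grants violet-clearance (Rule 8).
Holding black-pass, K24, and green-pass grants K31 (Rule 3).
Holding violet-clearance, gold-token, and K24 grants gold-pass (Rule 9).
Holding K24, gold-pass, and gold-token grants L33 (Rule 7).
L33: reached.
K24: reached.
K31: reached.
gold-pass: reached.
violet-clearance: reached.
All 5 are reached.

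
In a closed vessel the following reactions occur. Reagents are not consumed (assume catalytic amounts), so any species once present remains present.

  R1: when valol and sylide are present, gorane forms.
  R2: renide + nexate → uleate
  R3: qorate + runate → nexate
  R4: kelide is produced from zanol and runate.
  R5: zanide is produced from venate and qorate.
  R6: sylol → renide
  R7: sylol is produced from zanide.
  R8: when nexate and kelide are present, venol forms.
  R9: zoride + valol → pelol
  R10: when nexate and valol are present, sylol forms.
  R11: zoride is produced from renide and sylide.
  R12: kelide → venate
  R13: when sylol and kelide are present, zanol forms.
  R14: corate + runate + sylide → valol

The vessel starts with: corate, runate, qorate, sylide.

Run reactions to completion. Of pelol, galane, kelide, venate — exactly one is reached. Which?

pelol

corate, runate, and sylide present → valol forms (R14).
qorate and runate present → nexate forms (R3).
nexate and valol present → sylol forms (R10).
sylol present → renide forms (R6).
renide and sylide present → zoride forms (R11).
zoride and valol present → pelol forms (R9).
venate would need kelide (R12), but kelide never forms. kelide would need zanol and runate (R4), but zanol never forms. No rule produces galane, and it is not given.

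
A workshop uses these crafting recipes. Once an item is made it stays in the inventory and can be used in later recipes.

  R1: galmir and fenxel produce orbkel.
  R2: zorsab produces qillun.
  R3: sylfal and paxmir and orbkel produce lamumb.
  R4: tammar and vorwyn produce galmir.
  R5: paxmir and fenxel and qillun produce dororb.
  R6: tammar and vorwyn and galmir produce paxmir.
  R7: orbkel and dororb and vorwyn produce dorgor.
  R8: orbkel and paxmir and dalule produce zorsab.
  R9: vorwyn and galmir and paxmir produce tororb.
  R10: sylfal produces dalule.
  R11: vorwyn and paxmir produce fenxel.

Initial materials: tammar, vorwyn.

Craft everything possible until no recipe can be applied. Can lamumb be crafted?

No

lamumb would need sylfal, paxmir, and orbkel (R3), but sylfal is never obtained.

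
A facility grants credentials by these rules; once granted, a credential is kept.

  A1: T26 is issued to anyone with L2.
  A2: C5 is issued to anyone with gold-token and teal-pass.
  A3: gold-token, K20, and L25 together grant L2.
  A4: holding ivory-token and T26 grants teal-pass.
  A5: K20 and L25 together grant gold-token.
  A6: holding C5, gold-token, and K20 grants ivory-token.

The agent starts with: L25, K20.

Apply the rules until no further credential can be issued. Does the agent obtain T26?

Holding K20 and L25 grants gold-token (A5).
Holding gold-token, K20, and L25 grants L2 (A3).
Holding L2 grants T26 (A1).

Yes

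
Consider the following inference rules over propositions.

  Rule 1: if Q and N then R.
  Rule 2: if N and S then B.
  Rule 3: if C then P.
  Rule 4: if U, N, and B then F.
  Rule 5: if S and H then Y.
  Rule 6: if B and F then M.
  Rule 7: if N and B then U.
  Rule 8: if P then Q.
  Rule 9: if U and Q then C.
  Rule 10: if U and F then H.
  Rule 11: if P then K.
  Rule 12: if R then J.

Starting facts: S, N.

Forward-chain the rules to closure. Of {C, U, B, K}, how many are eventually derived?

2

From N and S, Rule 2 gives B.
N and B hold, so U follows (Rule 7).
C would need U and Q (Rule 9), but Q is never established.
U: reached.
B: reached.
K would need P (Rule 11), but P is never established.
Reached: U and B — 2 of the 4.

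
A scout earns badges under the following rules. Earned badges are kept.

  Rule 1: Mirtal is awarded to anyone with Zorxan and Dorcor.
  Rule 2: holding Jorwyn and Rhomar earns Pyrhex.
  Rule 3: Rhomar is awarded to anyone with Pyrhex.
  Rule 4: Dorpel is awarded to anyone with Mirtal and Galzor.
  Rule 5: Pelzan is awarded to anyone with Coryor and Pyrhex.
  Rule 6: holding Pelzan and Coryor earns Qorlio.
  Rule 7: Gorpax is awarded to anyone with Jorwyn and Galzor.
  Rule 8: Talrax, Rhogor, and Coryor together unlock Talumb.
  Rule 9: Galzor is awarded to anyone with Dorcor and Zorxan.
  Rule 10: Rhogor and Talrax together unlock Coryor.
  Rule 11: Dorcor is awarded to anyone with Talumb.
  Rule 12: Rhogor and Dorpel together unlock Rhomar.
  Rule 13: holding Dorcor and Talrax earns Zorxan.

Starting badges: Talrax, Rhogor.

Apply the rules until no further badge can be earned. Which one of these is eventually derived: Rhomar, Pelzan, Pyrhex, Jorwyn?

Rhomar

With Rhogor and Talrax, Coryor is earned (Rule 10).
With Talrax, Rhogor, and Coryor, Talumb is earned (Rule 8).
With Talumb, Dorcor is earned (Rule 11).
With Dorcor and Talrax, Zorxan is earned (Rule 13).
With Dorcor and Zorxan, Galzor is earned (Rule 9).
With Zorxan and Dorcor, Mirtal is earned (Rule 1).
With Mirtal and Galzor, Dorpel is earned (Rule 4).
With Rhogor and Dorpel, Rhomar is earned (Rule 12).
Pelzan would need Coryor and Pyrhex (Rule 5), but Pyrhex is never earned. No rule produces Jorwyn, and it is not given. Pyrhex would need Jorwyn and Rhomar (Rule 2), but Jorwyn is never earned.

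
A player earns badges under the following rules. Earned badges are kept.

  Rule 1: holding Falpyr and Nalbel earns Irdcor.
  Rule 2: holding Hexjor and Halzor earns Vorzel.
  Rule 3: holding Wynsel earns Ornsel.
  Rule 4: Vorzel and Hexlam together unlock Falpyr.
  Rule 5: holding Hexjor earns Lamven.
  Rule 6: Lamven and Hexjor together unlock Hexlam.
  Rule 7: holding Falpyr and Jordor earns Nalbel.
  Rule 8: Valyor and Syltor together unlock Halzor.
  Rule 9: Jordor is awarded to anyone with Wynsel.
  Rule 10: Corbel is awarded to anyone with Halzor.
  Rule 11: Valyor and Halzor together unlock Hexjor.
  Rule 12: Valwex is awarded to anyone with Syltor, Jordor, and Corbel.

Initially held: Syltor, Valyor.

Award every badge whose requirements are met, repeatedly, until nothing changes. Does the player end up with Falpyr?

With Valyor and Syltor, Halzor is earned (Rule 8).
With Valyor and Halzor, Hexjor is earned (Rule 11).
With Hexjor and Halzor, Vorzel is earned (Rule 2).
With Hexjor, Lamven is earned (Rule 5).
With Lamven and Hexjor, Hexlam is earned (Rule 6).
With Vorzel and Hexlam, Falpyr is earned (Rule 4).

Yes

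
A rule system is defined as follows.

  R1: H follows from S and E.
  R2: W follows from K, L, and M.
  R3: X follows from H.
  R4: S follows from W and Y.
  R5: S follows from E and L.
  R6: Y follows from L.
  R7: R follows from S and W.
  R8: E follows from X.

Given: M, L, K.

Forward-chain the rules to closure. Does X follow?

X would need H (R3), but H is never established.

No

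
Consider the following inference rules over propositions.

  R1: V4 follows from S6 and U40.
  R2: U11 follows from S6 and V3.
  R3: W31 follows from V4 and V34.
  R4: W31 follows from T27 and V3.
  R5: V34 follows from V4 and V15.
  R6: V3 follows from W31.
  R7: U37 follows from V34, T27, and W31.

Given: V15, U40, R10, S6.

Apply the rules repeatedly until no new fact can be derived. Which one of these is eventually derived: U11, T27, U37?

S6 and U40 hold, so V4 follows (R1).
From V4 and V15, R5 gives V34.
From V4 and V34, R3 gives W31.
W31 holds, so V3 follows (R6).
From S6 and V3, R2 gives U11.
No rule produces T27, and it is not given. U37 would need V34, T27, and W31 (R7), but T27 is never established.

U11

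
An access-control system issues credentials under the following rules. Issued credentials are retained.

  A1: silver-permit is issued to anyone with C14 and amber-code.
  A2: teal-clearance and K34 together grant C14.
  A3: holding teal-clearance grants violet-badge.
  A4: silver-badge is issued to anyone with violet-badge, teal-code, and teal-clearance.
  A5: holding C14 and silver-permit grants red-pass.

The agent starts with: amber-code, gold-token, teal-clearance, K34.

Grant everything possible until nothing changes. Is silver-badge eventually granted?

silver-badge would need violet-badge, teal-code, and teal-clearance (A4), but teal-code is never granted.

No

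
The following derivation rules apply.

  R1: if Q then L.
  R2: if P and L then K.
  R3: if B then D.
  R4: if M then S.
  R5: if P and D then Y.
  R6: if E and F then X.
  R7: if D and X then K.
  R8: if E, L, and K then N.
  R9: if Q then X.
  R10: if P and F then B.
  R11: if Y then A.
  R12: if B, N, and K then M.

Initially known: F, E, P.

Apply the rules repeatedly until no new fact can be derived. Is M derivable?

No

M would need B, N, and K (R12), but N is never established.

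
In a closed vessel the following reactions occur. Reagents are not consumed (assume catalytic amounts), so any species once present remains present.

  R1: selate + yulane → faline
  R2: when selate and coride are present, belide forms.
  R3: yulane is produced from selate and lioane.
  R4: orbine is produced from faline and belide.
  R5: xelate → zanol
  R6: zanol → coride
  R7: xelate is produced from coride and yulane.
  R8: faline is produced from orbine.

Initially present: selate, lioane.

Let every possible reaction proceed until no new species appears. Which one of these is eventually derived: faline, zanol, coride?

faline

selate and lioane present → yulane forms (R3).
selate and yulane present → faline forms (R1).
coride would need zanol (R6), but zanol never forms. zanol would need xelate (R5), but xelate never forms.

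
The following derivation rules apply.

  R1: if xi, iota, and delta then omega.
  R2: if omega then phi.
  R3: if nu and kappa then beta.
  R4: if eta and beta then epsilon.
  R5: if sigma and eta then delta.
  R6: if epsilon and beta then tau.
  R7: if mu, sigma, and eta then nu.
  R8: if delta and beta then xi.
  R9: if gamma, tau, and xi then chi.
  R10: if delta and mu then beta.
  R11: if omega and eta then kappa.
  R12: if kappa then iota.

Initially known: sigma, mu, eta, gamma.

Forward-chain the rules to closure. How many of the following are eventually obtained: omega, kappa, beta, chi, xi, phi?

3

sigma and eta hold, so delta follows (R5).
From delta and mu, R10 gives beta.
From eta and beta, R4 gives epsilon.
delta and beta hold, so xi follows (R8).
From epsilon and beta, R6 gives tau.
gamma, tau, and xi hold, so chi follows (R9).
omega would need xi, iota, and delta (R1), but iota is never established.
kappa would need omega and eta (R11), but omega is never established.
beta: reached.
chi: reached.
xi: reached.
phi would need omega (R2), but omega is never established.
Reached: beta, chi, and xi — 3 of the 6.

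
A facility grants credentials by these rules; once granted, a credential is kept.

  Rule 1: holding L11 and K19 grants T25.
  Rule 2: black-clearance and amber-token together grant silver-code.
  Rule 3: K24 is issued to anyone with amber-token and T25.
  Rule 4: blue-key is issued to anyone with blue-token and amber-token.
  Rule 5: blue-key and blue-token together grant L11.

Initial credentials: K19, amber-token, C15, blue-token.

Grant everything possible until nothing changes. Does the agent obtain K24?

Holding blue-token and amber-token grants blue-key (Rule 4).
Holding blue-key and blue-token grants L11 (Rule 5).
Holding L11 and K19 grants T25 (Rule 1).
Holding amber-token and T25 grants K24 (Rule 3).

Yes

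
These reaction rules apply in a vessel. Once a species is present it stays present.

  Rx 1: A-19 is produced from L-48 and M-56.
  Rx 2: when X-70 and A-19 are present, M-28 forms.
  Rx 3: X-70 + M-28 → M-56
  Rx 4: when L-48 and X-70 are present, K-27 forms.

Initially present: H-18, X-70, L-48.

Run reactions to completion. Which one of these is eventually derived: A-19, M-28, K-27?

K-27

L-48 and X-70 present → K-27 forms (Rx 4).
M-28 would need X-70 and A-19 (Rx 2), but A-19 never forms. A-19 would need L-48 and M-56 (Rx 1), but M-56 never forms.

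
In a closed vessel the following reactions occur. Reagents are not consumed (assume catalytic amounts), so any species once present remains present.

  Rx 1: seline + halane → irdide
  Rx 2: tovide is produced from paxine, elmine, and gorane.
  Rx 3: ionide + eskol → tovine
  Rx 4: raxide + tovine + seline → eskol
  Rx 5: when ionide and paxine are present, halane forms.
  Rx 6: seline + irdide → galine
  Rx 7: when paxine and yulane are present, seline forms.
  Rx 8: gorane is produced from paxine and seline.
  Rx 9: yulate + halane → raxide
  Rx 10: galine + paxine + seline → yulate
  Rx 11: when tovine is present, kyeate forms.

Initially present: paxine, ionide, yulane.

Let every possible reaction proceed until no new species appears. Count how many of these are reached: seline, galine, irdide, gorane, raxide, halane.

ionide and paxine present → halane forms (Rx 5).
paxine and yulane present → seline forms (Rx 7).
paxine and seline present → gorane forms (Rx 8).
seline and halane present → irdide forms (Rx 1).
seline and irdide present → galine forms (Rx 6).
galine, paxine, and seline present → yulate forms (Rx 10).
yulate and halane present → raxide forms (Rx 9).
seline: reached.
galine: reached.
irdide: reached.
gorane: reached.
raxide: reached.
halane: reached.
All 6 are reached.

6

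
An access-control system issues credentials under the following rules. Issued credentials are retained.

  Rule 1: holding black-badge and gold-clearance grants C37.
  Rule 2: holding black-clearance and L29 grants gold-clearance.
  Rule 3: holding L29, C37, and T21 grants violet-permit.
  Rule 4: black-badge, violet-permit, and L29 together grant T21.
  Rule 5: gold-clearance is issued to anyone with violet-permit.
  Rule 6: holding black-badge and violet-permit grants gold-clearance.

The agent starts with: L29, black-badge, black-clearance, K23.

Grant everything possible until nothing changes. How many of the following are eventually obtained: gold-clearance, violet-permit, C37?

2

Holding black-clearance and L29 grants gold-clearance (Rule 2).
Holding black-badge and gold-clearance grants C37 (Rule 1).
gold-clearance: reached.
violet-permit would need L29, C37, and T21 (Rule 3), but T21 is never granted.
C37: reached.
Reached: gold-clearance and C37 — 2 of the 3.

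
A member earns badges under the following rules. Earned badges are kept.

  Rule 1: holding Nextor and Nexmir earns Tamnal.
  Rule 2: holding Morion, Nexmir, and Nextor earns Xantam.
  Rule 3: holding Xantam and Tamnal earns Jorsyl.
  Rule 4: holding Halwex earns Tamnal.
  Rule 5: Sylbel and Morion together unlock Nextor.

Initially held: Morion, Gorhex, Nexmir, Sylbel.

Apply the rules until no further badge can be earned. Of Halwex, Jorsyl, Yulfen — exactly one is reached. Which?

Jorsyl

With Sylbel and Morion, Nextor is earned (Rule 5).
With Nextor and Nexmir, Tamnal is earned (Rule 1).
With Morion, Nexmir, and Nextor, Xantam is earned (Rule 2).
With Xantam and Tamnal, Jorsyl is earned (Rule 3).
No rule produces Halwex, and it is not given. No rule produces Yulfen, and it is not given.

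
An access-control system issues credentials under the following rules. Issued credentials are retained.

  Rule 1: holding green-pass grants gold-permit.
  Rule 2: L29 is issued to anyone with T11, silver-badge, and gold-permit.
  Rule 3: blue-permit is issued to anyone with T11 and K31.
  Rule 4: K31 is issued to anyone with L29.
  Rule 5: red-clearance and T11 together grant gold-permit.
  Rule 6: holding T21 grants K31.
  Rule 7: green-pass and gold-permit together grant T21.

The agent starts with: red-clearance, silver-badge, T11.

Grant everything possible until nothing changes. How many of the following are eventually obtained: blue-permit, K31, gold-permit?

Holding red-clearance and T11 grants gold-permit (Rule 5).
Holding T11, silver-badge, and gold-permit grants L29 (Rule 2).
Holding L29 grants K31 (Rule 4).
Holding T11 and K31 grants blue-permit (Rule 3).
blue-permit: reached.
K31: reached.
gold-permit: reached.
All 3 are reached.

3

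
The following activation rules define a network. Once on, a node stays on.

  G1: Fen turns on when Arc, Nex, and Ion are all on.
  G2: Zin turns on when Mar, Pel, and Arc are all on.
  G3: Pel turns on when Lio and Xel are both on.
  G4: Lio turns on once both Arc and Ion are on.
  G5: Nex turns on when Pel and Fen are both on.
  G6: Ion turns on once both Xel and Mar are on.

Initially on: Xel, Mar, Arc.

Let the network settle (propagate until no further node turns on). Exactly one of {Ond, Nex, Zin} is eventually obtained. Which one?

G6: Xel and Mar on → Ion on.
Arc and Ion are on, so Lio turns on (G4).
G3: Lio and Xel on → Pel on.
G2: Mar, Pel, and Arc on → Zin on.
No rule produces Ond, and it is not given. Nex would need Pel and Fen (G5), but Fen never turns on.

Zin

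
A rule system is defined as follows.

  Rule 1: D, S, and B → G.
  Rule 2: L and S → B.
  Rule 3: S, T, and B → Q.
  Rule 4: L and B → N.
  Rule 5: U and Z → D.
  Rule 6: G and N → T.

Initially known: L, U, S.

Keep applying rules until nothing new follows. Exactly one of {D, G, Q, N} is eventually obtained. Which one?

N

L and S hold, so B follows (Rule 2).
From L and B, Rule 4 gives N.
D would need U and Z (Rule 5), but Z is never established. Q would need S, T, and B (Rule 3), but T is never established. G would need D, S, and B (Rule 1), but D is never established.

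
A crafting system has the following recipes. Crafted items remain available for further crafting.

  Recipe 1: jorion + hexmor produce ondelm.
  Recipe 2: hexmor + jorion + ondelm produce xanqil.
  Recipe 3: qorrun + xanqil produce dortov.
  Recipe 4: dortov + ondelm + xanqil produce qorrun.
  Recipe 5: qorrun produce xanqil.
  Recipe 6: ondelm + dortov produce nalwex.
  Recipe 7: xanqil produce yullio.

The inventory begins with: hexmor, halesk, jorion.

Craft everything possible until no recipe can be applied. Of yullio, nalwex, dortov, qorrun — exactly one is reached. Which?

jorion + hexmor → ondelm (Recipe 1).
hexmor + jorion + ondelm → xanqil (Recipe 2).
Using Recipe 7, xanqil makes yullio.
qorrun would need dortov, ondelm, and xanqil (Recipe 4), but dortov is never obtained. dortov would need qorrun and xanqil (Recipe 3), but qorrun is never obtained. nalwex would need ondelm and dortov (Recipe 6), but dortov is never obtained.

yullio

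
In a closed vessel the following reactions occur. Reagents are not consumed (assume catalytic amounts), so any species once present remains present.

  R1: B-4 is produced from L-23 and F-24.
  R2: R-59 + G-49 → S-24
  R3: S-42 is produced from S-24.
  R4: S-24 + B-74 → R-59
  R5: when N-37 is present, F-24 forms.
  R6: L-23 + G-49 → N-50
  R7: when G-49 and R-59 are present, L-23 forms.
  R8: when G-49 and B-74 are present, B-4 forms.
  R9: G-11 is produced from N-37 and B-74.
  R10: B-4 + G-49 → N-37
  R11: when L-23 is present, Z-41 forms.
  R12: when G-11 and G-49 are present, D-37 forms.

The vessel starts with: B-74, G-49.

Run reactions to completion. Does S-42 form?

No

S-42 would need S-24 (R3), but S-24 never forms.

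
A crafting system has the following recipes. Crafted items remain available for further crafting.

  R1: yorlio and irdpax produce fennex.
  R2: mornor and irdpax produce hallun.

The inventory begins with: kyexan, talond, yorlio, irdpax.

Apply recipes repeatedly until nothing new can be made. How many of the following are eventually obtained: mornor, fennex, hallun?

yorlio and irdpax → fennex (R1).
No rule produces mornor, and it is not given.
fennex: reached.
hallun would need mornor and irdpax (R2), but mornor is never obtained.
Reached: fennex — 1 of the 3.

1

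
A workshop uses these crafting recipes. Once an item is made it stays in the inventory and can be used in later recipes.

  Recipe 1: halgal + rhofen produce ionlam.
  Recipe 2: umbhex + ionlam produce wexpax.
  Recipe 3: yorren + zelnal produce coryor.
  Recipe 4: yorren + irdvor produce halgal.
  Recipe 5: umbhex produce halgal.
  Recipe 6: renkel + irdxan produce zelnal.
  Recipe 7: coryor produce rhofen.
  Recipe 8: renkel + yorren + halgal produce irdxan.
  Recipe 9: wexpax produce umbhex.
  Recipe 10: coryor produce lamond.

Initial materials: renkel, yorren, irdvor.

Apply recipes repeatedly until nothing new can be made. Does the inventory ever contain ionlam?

Using Recipe 4, yorren and irdvor make halgal.
renkel + yorren + halgal → irdxan (Recipe 8).
Using Recipe 6, renkel and irdxan make zelnal.
Using Recipe 3, yorren and zelnal make coryor.
coryor → rhofen (Recipe 7).
Using Recipe 1, halgal and rhofen make ionlam.

Yes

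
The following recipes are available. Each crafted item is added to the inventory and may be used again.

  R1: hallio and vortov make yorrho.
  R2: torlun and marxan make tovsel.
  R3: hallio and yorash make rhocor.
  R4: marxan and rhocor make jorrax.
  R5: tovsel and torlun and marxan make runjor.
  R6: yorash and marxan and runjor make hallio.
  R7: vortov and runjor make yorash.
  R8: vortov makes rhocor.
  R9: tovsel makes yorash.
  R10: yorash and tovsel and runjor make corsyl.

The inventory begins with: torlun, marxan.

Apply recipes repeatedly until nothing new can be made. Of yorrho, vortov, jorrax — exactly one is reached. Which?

jorrax

torlun and marxan → tovsel (R2).
tovsel and torlun and marxan → runjor (R5).
tovsel → yorash (R9).
yorash and marxan and runjor → hallio (R6).
Using R3, hallio and yorash make rhocor.
marxan and rhocor → jorrax (R4).
yorrho would need hallio and vortov (R1), but vortov is never obtained. No rule produces vortov, and it is not given.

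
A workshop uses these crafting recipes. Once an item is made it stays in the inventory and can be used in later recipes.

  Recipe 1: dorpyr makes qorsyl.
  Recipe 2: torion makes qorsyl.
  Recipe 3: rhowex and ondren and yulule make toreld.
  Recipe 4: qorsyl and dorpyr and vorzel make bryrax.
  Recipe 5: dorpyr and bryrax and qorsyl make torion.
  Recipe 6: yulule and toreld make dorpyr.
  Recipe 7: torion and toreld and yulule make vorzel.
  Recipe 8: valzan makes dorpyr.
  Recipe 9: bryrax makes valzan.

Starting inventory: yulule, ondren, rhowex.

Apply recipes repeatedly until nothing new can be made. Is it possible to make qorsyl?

Using Recipe 3, rhowex, ondren, and yulule make toreld.
Using Recipe 6, yulule and toreld make dorpyr.
Using Recipe 1, dorpyr makes qorsyl.

Yes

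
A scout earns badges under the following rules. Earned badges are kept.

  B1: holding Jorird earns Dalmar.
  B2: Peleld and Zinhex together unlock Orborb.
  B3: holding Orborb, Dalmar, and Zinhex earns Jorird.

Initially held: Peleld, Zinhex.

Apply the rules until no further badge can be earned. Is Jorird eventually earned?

Jorird would need Orborb, Dalmar, and Zinhex (B3), but Dalmar is never earned.

No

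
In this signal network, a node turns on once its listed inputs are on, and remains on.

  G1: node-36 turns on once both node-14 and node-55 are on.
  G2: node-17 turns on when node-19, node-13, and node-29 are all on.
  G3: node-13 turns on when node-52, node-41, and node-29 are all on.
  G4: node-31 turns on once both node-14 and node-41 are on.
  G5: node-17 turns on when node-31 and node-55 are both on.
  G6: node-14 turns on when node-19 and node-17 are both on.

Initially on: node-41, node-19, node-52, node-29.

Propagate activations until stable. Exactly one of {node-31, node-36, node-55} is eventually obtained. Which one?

node-52, node-41, and node-29 are on, so node-13 turns on (G3).
G2: node-19, node-13, and node-29 on → node-17 on.
node-19 and node-17 are on, so node-14 turns on (G6).
node-14 and node-41 are on, so node-31 turns on (G4).
No rule produces node-55, and it is not given. node-36 would need node-14 and node-55 (G1), but node-55 never turns on.

node-31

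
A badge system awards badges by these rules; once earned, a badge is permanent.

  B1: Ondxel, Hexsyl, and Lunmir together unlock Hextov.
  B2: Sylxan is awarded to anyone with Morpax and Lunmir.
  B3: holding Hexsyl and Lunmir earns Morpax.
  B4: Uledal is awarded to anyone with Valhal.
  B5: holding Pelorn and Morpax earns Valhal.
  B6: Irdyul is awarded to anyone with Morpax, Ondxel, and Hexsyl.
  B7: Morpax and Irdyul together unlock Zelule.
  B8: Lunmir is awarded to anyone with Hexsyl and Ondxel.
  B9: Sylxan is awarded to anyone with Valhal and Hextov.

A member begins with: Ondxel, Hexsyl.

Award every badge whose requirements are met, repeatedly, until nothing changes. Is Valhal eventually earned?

Valhal would need Pelorn and Morpax (B5), but Pelorn is never earned.

No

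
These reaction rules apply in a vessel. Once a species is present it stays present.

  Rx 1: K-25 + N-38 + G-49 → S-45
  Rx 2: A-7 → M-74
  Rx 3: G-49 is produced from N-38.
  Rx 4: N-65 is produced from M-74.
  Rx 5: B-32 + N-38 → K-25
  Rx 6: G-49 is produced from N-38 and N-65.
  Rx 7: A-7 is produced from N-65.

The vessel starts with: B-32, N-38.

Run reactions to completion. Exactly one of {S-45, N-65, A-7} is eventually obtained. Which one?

B-32 and N-38 present → K-25 forms (Rx 5).
N-38 present → G-49 forms (Rx 3).
K-25, N-38, and G-49 present → S-45 forms (Rx 1).
N-65 would need M-74 (Rx 4), but M-74 never forms. A-7 would need N-65 (Rx 7), but N-65 never forms.

S-45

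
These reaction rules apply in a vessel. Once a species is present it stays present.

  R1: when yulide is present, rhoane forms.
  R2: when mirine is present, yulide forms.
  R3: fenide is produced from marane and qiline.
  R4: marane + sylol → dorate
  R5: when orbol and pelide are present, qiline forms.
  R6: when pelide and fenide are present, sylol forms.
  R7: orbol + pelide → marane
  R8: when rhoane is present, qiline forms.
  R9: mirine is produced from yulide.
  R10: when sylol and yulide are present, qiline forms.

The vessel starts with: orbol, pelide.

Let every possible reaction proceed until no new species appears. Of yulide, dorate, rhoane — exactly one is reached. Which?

orbol and pelide present → marane forms (R7).
orbol and pelide present → qiline forms (R5).
marane and qiline present → fenide forms (R3).
pelide and fenide present → sylol forms (R6).
marane and sylol present → dorate forms (R4).
rhoane would need yulide (R1), but yulide never forms. yulide would need mirine (R2), but mirine never forms.

dorate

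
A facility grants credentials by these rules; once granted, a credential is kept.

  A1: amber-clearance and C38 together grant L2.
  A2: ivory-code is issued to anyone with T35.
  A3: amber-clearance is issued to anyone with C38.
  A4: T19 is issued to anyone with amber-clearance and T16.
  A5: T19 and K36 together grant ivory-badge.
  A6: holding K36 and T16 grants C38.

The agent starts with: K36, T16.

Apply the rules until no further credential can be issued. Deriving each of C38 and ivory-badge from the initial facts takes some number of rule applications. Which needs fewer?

C38: Holding K36 and T16 grants C38 (A6). [1 rule application]
ivory-badge: Holding K36 and T16 grants C38 (A6). Holding C38 grants amber-clearance (A3). Holding amber-clearance and T16 grants T19 (A4). Holding T19 and K36 grants ivory-badge (A5). [4 rule applications]
C38 needs fewer.

C38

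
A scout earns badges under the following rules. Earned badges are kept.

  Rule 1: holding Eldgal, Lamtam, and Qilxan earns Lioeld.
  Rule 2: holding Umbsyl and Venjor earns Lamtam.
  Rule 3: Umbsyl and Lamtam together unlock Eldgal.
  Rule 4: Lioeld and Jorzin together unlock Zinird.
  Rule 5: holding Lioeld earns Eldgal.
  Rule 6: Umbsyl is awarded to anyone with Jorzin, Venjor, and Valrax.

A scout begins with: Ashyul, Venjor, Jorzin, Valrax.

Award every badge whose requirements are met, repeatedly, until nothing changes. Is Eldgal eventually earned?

With Jorzin, Venjor, and Valrax, Umbsyl is earned (Rule 6).
With Umbsyl and Venjor, Lamtam is earned (Rule 2).
With Umbsyl and Lamtam, Eldgal is earned (Rule 3).

Yes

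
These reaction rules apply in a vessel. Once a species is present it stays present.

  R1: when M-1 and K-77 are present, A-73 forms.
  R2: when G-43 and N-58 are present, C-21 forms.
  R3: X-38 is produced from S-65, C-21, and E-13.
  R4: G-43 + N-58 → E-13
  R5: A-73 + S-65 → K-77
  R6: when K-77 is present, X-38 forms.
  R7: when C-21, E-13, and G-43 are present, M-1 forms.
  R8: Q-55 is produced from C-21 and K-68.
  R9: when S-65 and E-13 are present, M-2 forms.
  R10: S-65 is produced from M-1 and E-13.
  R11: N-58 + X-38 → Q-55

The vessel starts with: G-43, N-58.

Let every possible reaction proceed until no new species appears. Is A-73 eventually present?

A-73 would need M-1 and K-77 (R1), but K-77 never forms.

No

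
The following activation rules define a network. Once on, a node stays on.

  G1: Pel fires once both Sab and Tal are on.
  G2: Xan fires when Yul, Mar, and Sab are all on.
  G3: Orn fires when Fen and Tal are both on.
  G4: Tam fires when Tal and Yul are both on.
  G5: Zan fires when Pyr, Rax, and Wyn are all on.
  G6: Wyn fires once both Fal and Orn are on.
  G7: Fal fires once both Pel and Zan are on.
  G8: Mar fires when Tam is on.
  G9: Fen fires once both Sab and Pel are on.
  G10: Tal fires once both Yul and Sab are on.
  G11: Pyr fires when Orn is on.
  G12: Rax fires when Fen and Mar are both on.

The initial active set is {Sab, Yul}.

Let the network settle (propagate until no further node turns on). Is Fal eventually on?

Fal would need Pel and Zan (G7), but Zan never turns on.

No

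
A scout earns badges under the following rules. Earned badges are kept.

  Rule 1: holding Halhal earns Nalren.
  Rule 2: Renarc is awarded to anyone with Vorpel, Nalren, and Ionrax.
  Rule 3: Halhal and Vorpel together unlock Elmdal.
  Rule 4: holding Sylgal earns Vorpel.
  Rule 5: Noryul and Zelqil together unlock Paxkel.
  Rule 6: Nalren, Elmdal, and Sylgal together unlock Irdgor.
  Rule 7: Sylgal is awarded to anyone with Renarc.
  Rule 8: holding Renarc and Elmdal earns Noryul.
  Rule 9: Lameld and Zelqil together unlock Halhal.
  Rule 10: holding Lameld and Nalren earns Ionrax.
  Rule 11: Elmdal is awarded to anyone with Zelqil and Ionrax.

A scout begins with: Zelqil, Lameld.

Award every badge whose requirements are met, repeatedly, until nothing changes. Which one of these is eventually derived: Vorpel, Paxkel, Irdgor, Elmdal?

Elmdal

With Lameld and Zelqil, Halhal is earned (Rule 9).
With Halhal, Nalren is earned (Rule 1).
With Lameld and Nalren, Ionrax is earned (Rule 10).
With Zelqil and Ionrax, Elmdal is earned (Rule 11).
Vorpel would need Sylgal (Rule 4), but Sylgal is never earned. Irdgor would need Nalren, Elmdal, and Sylgal (Rule 6), but Sylgal is never earned. Paxkel would need Noryul and Zelqil (Rule 5), but Noryul is never earned.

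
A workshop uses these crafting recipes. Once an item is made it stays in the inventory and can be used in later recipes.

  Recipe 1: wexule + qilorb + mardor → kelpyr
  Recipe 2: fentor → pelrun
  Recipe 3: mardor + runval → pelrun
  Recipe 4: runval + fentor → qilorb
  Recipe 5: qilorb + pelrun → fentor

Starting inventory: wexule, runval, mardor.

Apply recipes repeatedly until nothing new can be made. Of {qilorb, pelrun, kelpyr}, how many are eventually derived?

1

mardor + runval → pelrun (Recipe 3).
qilorb would need runval and fentor (Recipe 4), but fentor is never obtained.
pelrun: reached.
kelpyr would need wexule, qilorb, and mardor (Recipe 1), but qilorb is never obtained.
Reached: pelrun — 1 of the 3.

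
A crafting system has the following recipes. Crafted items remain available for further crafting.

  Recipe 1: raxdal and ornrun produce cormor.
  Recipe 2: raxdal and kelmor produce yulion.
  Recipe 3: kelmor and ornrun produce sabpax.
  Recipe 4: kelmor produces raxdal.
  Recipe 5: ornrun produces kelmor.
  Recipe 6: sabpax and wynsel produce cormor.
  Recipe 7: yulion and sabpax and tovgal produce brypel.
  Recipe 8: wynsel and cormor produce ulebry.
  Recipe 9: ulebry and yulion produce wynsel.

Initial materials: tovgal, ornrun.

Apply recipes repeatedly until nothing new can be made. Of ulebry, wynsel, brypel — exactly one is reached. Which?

brypel

ornrun → kelmor (Recipe 5).
Using Recipe 4, kelmor makes raxdal.
Using Recipe 3, kelmor and ornrun make sabpax.
raxdal and kelmor → yulion (Recipe 2).
Using Recipe 7, yulion, sabpax, and tovgal make brypel.
ulebry would need wynsel and cormor (Recipe 8), but wynsel is never obtained. wynsel would need ulebry and yulion (Recipe 9), but ulebry is never obtained.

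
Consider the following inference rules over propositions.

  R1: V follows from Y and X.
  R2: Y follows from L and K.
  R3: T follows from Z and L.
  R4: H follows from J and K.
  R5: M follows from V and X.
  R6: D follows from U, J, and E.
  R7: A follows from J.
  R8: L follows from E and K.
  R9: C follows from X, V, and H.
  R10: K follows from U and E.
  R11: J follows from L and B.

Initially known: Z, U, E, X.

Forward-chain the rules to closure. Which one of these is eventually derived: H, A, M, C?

M

U and E hold, so K follows (R10).
E and K hold, so L follows (R8).
L and K hold, so Y follows (R2).
From Y and X, R1 gives V.
V and X hold, so M follows (R5).
A would need J (R7), but J is never established. H would need J and K (R4), but J is never established. C would need X, V, and H (R9), but H is never established.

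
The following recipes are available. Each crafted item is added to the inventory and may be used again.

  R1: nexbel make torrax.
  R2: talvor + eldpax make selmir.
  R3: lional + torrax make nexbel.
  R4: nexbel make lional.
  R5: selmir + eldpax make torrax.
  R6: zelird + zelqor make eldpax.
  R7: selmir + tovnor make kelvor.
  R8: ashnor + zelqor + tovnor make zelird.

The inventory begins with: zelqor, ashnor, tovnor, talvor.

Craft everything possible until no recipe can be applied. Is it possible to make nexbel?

nexbel would need lional and torrax (R3), but lional is never obtained.

No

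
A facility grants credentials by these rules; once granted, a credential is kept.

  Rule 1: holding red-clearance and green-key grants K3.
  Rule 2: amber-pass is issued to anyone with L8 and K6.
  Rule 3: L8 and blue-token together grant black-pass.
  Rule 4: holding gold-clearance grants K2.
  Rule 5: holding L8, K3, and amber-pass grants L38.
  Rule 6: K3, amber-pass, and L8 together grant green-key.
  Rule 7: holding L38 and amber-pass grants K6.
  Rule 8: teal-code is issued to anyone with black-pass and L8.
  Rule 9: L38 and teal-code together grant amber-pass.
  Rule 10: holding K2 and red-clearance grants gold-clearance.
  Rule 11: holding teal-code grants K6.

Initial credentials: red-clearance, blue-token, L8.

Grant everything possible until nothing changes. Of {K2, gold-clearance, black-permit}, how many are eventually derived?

K2 would need gold-clearance (Rule 4), but gold-clearance is never granted.
gold-clearance would need K2 and red-clearance (Rule 10), but K2 is never granted.
No rule produces black-permit, and it is not given.
None of the 3 are reached.

0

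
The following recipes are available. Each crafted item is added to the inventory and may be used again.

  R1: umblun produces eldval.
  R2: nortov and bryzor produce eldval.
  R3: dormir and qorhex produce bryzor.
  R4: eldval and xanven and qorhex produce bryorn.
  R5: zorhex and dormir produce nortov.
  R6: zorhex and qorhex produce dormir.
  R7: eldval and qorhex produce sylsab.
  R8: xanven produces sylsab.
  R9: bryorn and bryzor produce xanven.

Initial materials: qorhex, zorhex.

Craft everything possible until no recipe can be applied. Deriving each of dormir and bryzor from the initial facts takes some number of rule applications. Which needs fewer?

dormir: Using R6, zorhex and qorhex make dormir. [1 rule application]
bryzor: Using R6, zorhex and qorhex make dormir. dormir and qorhex → bryzor (R3). [2 rule applications]
dormir needs fewer.

dormir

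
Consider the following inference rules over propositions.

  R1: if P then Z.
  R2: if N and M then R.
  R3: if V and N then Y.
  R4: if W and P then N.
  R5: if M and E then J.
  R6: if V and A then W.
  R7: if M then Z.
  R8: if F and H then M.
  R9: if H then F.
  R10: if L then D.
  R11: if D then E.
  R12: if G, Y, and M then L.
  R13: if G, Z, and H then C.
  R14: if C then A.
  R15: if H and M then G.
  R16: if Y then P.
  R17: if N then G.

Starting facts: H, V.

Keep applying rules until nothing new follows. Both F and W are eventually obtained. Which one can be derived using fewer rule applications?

F

F: From H, R9 gives F. [1 rule application]
W: H holds, so F follows (R9). F and H hold, so M follows (R8). M holds, so Z follows (R7). From H and M, R15 gives G. G, Z, and H hold, so C follows (R13). From C, R14 gives A. From V and A, R6 gives W. [7 rule applications]
F needs fewer.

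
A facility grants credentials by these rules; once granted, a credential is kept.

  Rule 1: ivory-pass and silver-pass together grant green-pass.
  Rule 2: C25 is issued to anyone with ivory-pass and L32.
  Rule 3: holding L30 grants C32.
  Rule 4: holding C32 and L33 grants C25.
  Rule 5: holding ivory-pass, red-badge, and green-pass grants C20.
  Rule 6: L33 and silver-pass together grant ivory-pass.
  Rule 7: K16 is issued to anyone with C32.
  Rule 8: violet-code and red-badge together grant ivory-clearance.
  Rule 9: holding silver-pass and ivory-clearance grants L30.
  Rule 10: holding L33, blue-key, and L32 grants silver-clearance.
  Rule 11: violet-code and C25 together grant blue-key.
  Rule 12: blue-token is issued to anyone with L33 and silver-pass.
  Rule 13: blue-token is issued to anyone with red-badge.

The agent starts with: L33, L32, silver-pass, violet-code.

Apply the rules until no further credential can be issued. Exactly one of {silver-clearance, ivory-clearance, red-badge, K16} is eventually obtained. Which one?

Holding L33 and silver-pass grants ivory-pass (Rule 6).
Holding ivory-pass and L32 grants C25 (Rule 2).
Holding violet-code and C25 grants blue-key (Rule 11).
Holding L33, blue-key, and L32 grants silver-clearance (Rule 10).
ivory-clearance would need violet-code and red-badge (Rule 8), but red-badge is never granted. No rule produces red-badge, and it is not given. K16 would need C32 (Rule 7), but C32 is never granted.

silver-clearance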